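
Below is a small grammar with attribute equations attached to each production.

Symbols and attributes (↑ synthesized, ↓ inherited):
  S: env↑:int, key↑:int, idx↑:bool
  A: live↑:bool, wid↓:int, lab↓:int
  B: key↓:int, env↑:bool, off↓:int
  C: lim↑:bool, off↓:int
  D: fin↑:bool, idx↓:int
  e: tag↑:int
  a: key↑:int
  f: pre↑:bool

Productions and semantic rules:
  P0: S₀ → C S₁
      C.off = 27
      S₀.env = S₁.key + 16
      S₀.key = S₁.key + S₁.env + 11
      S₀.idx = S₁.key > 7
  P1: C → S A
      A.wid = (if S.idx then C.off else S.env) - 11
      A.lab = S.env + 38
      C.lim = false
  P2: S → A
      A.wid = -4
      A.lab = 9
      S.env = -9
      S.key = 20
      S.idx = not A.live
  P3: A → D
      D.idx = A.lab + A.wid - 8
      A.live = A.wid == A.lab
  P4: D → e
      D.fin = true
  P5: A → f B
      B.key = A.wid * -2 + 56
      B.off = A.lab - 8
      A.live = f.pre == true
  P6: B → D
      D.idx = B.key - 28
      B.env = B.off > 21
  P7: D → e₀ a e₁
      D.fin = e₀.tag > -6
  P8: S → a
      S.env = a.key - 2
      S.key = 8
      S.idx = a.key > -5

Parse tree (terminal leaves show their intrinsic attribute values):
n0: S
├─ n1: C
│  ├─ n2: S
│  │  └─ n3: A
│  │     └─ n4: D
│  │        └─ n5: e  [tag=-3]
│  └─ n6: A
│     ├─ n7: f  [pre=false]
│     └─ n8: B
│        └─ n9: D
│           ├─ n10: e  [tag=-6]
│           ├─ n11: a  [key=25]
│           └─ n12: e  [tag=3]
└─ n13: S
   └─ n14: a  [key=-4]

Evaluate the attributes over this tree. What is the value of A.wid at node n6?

1. n1.off = 27  [27]
2. n3.wid = -4  [-4]
3. n3.lab = 9  [9]
4. n4.idx = -3  [A.lab + A.wid - 8]
5. n5.tag = -3  [terminal]
6. n4.fin = true  [true]
7. n3.live = false  [A.wid == A.lab]
8. n2.env = -9  [-9]
9. n2.key = 20  [20]
10. n2.idx = true  [not A.live]
11. n6.wid = 16  [(if S.idx then C.off else S.env) - 11]
12. n6.lab = 29  [S.env + 38]
13. n7.pre = false  [terminal]
14. n8.key = 24  [A.wid * -2 + 56]
15. n8.off = 21  [A.lab - 8]
16. n9.idx = -4  [B.key - 28]
17. n10.tag = -6  [terminal]
18. n11.key = 25  [terminal]
19. n12.tag = 3  [terminal]
20. n9.fin = false  [e₀.tag > -6]
21. n8.env = false  [B.off > 21]
22. n6.live = false  [f.pre == true]
23. n1.lim = false  [false]
24. n14.key = -4  [terminal]
25. n13.env = -6  [a.key - 2]
26. n13.key = 8  [8]
27. n13.idx = true  [a.key > -5]
28. n0.env = 24  [S₁.key + 16]
29. n0.key = 13  [S₁.key + S₁.env + 11]
30. n0.idx = true  [S₁.key > 7]

16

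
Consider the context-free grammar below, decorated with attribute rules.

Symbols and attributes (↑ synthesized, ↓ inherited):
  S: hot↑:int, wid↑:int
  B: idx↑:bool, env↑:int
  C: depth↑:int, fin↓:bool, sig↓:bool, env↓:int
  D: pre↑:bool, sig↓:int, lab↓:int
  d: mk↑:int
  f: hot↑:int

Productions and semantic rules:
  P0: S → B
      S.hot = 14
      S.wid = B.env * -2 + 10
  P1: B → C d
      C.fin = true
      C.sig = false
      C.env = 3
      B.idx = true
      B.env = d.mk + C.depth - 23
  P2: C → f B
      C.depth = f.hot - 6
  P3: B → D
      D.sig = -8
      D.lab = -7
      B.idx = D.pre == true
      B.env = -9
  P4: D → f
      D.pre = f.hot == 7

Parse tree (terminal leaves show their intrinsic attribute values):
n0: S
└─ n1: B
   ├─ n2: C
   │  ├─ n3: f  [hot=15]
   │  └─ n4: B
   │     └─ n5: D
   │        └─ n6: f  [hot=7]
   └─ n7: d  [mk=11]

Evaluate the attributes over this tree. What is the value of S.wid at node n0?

16

1. n2.fin = true  [true]
2. n2.sig = false  [false]
3. n2.env = 3  [3]
4. n3.hot = 15  [terminal]
5. n5.sig = -8  [-8]
6. n5.lab = -7  [-7]
7. n6.hot = 7  [terminal]
8. n5.pre = true  [f.hot == 7]
9. n4.idx = true  [D.pre == true]
10. n4.env = -9  [-9]
11. n2.depth = 9  [f.hot - 6]
12. n7.mk = 11  [terminal]
13. n1.idx = true  [true]
14. n1.env = -3  [d.mk + C.depth - 23]
15. n0.hot = 14  [14]
16. n0.wid = 16  [B.env * -2 + 10]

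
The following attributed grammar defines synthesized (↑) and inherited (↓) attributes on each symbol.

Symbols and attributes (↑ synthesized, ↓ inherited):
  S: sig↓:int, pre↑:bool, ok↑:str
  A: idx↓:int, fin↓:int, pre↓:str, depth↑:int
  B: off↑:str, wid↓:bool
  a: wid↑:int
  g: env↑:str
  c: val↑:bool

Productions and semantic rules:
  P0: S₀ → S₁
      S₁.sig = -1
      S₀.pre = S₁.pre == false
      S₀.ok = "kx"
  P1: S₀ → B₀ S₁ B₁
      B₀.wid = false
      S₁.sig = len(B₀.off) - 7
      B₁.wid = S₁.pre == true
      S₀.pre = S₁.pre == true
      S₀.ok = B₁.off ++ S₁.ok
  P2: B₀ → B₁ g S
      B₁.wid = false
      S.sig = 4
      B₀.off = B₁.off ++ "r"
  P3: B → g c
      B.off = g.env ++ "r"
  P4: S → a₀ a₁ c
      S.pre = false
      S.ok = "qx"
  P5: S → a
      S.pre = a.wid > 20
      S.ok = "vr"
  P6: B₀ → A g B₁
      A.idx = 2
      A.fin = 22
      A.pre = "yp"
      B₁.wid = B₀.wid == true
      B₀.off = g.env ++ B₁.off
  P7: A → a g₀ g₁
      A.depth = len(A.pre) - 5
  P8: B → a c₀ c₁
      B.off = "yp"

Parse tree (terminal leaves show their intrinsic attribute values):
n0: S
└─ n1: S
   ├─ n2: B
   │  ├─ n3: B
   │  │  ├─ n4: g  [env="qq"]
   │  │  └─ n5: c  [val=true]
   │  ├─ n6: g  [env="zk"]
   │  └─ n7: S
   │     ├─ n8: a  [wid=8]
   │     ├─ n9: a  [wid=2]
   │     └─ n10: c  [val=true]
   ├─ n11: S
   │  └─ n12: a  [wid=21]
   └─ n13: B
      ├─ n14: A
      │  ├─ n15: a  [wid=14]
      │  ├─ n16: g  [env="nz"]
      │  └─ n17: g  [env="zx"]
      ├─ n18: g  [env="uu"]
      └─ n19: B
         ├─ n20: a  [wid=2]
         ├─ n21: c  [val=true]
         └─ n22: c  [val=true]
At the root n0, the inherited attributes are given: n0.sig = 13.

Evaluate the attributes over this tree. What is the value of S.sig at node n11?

-3

1. n0.sig = 13  [given at root]
2. n1.sig = -1  [-1]
3. n2.wid = false  [false]
4. n3.wid = false  [false]
5. n4.env = "qq"  [terminal]
6. n5.val = true  [terminal]
7. n3.off = "qqr"  [g.env ++ "r"]
8. n6.env = "zk"  [terminal]
9. n7.sig = 4  [4]
10. n8.wid = 8  [terminal]
11. n9.wid = 2  [terminal]
12. n10.val = true  [terminal]
13. n7.pre = false  [false]
14. n7.ok = "qx"  ["qx"]
15. n2.off = "qqrr"  [B₁.off ++ "r"]
16. n11.sig = -3  [len(B₀.off) - 7]
17. n12.wid = 21  [terminal]
18. n11.pre = true  [a.wid > 20]
19. n11.ok = "vr"  ["vr"]
20. n13.wid = true  [S₁.pre == true]
21. n14.idx = 2  [2]
22. n14.fin = 22  [22]
23. n14.pre = "yp"  ["yp"]
24. n15.wid = 14  [terminal]
25. n16.env = "nz"  [terminal]
26. n17.env = "zx"  [terminal]
27. n14.depth = -3  [len(A.pre) - 5]
28. n18.env = "uu"  [terminal]
29. n19.wid = true  [B₀.wid == true]
30. n20.wid = 2  [terminal]
31. n21.val = true  [terminal]
32. n22.val = true  [terminal]
33. n19.off = "yp"  ["yp"]
34. n13.off = "uuyp"  [g.env ++ B₁.off]
35. n1.pre = true  [S₁.pre == true]
36. n1.ok = "uuypvr"  [B₁.off ++ S₁.ok]
37. n0.pre = false  [S₁.pre == false]
38. n0.ok = "kx"  ["kx"]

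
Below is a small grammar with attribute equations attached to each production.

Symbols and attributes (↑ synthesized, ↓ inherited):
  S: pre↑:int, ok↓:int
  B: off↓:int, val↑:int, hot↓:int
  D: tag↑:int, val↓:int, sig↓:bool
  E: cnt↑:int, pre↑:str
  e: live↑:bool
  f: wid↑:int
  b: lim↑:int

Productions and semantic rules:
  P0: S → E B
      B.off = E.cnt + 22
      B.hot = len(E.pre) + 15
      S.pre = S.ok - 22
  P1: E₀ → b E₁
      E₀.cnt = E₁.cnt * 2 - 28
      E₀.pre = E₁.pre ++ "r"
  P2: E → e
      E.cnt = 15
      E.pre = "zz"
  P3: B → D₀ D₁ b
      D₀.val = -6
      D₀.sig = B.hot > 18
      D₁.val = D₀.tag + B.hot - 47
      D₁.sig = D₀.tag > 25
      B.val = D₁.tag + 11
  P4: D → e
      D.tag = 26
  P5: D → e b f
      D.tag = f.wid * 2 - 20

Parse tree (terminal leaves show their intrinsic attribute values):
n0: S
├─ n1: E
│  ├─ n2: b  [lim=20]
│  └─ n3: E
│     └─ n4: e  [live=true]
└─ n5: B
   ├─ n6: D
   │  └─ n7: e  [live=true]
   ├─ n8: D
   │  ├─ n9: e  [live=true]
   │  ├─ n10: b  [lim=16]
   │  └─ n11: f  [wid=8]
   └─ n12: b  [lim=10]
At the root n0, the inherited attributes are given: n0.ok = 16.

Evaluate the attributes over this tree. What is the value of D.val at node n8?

-3

1. n0.ok = 16  [given at root]
2. n2.lim = 20  [terminal]
3. n4.live = true  [terminal]
4. n3.cnt = 15  [15]
5. n3.pre = "zz"  ["zz"]
6. n1.cnt = 2  [E₁.cnt * 2 - 28]
7. n1.pre = "zzr"  [E₁.pre ++ "r"]
8. n5.off = 24  [E.cnt + 22]
9. n5.hot = 18  [len(E.pre) + 15]
10. n6.val = -6  [-6]
11. n6.sig = false  [B.hot > 18]
12. n7.live = true  [terminal]
13. n6.tag = 26  [26]
14. n8.val = -3  [D₀.tag + B.hot - 47]
15. n8.sig = true  [D₀.tag > 25]
16. n9.live = true  [terminal]
17. n10.lim = 16  [terminal]
18. n11.wid = 8  [terminal]
19. n8.tag = -4  [f.wid * 2 - 20]
20. n12.lim = 10  [terminal]
21. n5.val = 7  [D₁.tag + 11]
22. n0.pre = -6  [S.ok - 22]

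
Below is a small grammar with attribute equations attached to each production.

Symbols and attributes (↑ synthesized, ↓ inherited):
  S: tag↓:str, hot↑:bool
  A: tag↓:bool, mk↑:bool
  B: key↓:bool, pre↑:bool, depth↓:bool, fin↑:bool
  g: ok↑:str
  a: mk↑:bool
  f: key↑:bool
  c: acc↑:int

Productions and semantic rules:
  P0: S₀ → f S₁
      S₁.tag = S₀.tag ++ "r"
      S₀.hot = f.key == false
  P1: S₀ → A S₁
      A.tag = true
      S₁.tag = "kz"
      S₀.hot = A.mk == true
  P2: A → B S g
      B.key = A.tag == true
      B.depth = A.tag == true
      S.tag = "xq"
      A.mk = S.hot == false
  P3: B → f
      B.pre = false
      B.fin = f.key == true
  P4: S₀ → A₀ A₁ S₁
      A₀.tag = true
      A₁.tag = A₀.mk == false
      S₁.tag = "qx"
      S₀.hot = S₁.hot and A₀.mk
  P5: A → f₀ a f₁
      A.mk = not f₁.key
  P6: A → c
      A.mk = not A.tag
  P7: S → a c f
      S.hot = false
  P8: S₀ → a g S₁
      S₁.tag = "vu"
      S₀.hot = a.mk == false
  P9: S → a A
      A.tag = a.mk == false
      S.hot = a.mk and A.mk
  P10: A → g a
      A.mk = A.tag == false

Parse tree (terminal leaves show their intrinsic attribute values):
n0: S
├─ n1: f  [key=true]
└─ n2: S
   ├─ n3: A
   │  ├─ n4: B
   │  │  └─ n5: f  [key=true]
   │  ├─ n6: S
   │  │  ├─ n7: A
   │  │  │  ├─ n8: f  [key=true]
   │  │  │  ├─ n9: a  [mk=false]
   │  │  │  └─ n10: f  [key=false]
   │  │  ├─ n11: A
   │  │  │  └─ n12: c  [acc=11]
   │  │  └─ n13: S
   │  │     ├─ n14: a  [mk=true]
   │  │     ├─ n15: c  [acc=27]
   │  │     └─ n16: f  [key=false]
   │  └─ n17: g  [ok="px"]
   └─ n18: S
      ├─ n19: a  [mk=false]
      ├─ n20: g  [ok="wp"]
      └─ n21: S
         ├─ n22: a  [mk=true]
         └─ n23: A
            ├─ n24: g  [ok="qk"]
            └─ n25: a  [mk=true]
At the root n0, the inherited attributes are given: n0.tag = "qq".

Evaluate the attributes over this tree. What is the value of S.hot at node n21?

true

1. n0.tag = "qq"  [given at root]
2. n1.key = true  [terminal]
3. n2.tag = "qqr"  [S₀.tag ++ "r"]
4. n3.tag = true  [true]
5. n4.key = true  [A.tag == true]
6. n4.depth = true  [A.tag == true]
7. n5.key = true  [terminal]
8. n4.pre = false  [false]
9. n4.fin = true  [f.key == true]
10. n6.tag = "xq"  ["xq"]
11. n7.tag = true  [true]
12. n8.key = true  [terminal]
13. n9.mk = false  [terminal]
14. n10.key = false  [terminal]
15. n7.mk = true  [not f₁.key]
16. n11.tag = false  [A₀.mk == false]
17. n12.acc = 11  [terminal]
18. n11.mk = true  [not A.tag]
19. n13.tag = "qx"  ["qx"]
20. n14.mk = true  [terminal]
21. n15.acc = 27  [terminal]
22. n16.key = false  [terminal]
23. n13.hot = false  [false]
24. n6.hot = false  [S₁.hot and A₀.mk]
25. n17.ok = "px"  [terminal]
26. n3.mk = true  [S.hot == false]
27. n18.tag = "kz"  ["kz"]
28. n19.mk = false  [terminal]
29. n20.ok = "wp"  [terminal]
30. n21.tag = "vu"  ["vu"]
31. n22.mk = true  [terminal]
32. n23.tag = false  [a.mk == false]
33. n24.ok = "qk"  [terminal]
34. n25.mk = true  [terminal]
35. n23.mk = true  [A.tag == false]
36. n21.hot = true  [a.mk and A.mk]
37. n18.hot = true  [a.mk == false]
38. n2.hot = true  [A.mk == true]
39. n0.hot = false  [f.key == false]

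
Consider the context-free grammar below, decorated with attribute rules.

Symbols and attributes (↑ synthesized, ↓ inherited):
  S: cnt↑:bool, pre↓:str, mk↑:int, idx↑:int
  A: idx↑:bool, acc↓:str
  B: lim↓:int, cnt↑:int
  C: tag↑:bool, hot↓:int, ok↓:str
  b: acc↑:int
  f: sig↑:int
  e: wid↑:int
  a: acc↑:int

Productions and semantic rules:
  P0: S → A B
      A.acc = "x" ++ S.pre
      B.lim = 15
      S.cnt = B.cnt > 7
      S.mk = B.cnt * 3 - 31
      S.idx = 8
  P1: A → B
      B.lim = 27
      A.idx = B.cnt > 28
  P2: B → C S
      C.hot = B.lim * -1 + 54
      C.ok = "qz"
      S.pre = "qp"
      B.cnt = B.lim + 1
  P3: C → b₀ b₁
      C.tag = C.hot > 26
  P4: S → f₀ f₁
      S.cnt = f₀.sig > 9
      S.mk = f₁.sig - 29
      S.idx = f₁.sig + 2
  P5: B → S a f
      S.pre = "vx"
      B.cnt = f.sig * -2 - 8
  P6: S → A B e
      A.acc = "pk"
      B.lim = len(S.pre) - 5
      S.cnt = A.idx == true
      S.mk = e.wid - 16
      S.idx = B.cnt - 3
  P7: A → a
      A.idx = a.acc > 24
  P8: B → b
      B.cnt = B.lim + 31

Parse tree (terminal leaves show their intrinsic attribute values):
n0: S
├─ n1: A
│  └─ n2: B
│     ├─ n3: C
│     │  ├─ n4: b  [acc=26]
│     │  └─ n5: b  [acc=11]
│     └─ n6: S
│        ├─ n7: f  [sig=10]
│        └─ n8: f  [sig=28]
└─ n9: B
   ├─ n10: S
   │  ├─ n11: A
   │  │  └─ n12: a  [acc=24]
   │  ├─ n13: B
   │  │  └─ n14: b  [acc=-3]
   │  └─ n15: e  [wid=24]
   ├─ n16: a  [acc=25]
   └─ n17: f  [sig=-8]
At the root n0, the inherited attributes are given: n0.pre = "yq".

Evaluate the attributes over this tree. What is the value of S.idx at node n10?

25

1. n0.pre = "yq"  [given at root]
2. n1.acc = "xyq"  ["x" ++ S.pre]
3. n2.lim = 27  [27]
4. n3.hot = 27  [B.lim * -1 + 54]
5. n3.ok = "qz"  ["qz"]
6. n4.acc = 26  [terminal]
7. n5.acc = 11  [terminal]
8. n3.tag = true  [C.hot > 26]
9. n6.pre = "qp"  ["qp"]
10. n7.sig = 10  [terminal]
11. n8.sig = 28  [terminal]
12. n6.cnt = true  [f₀.sig > 9]
13. n6.mk = -1  [f₁.sig - 29]
14. n6.idx = 30  [f₁.sig + 2]
15. n2.cnt = 28  [B.lim + 1]
16. n1.idx = false  [B.cnt > 28]
17. n9.lim = 15  [15]
18. n10.pre = "vx"  ["vx"]
19. n11.acc = "pk"  ["pk"]
20. n12.acc = 24  [terminal]
21. n11.idx = false  [a.acc > 24]
22. n13.lim = -3  [len(S.pre) - 5]
23. n14.acc = -3  [terminal]
24. n13.cnt = 28  [B.lim + 31]
25. n15.wid = 24  [terminal]
26. n10.cnt = false  [A.idx == true]
27. n10.mk = 8  [e.wid - 16]
28. n10.idx = 25  [B.cnt - 3]
29. n16.acc = 25  [terminal]
30. n17.sig = -8  [terminal]
31. n9.cnt = 8  [f.sig * -2 - 8]
32. n0.cnt = true  [B.cnt > 7]
33. n0.mk = -7  [B.cnt * 3 - 31]
34. n0.idx = 8  [8]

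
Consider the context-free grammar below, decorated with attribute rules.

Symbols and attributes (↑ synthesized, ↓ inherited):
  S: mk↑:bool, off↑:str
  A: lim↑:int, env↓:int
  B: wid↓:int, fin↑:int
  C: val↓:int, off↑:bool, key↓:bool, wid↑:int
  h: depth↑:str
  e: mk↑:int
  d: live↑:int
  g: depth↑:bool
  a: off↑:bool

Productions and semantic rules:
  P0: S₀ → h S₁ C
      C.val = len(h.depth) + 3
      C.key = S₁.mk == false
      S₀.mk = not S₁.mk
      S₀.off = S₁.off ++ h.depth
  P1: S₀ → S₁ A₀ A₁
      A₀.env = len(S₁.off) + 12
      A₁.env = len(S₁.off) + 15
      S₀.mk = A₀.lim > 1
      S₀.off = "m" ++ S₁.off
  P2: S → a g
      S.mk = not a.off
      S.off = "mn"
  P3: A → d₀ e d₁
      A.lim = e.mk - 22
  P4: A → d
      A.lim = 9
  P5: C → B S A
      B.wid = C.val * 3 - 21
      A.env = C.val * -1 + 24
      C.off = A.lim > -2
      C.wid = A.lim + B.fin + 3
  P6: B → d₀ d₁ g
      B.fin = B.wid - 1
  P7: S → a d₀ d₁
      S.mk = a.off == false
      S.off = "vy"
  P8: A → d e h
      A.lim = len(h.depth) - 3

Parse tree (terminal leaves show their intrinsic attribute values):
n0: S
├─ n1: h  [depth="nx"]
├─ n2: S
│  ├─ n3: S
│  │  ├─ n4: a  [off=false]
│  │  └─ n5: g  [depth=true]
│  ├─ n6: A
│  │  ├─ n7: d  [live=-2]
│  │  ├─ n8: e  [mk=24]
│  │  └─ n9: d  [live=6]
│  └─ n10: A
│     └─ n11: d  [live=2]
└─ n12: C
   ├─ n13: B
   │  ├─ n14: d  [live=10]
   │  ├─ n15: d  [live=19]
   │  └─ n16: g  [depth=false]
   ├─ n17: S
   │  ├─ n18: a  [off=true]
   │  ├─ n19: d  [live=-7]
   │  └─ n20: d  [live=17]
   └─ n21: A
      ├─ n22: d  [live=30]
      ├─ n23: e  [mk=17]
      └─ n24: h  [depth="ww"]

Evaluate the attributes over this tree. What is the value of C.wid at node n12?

1. n1.depth = "nx"  [terminal]
2. n4.off = false  [terminal]
3. n5.depth = true  [terminal]
4. n3.mk = true  [not a.off]
5. n3.off = "mn"  ["mn"]
6. n6.env = 14  [len(S₁.off) + 12]
7. n7.live = -2  [terminal]
8. n8.mk = 24  [terminal]
9. n9.live = 6  [terminal]
10. n6.lim = 2  [e.mk - 22]
11. n10.env = 17  [len(S₁.off) + 15]
12. n11.live = 2  [terminal]
13. n10.lim = 9  [9]
14. n2.mk = true  [A₀.lim > 1]
15. n2.off = "mmn"  ["m" ++ S₁.off]
16. n12.val = 5  [len(h.depth) + 3]
17. n12.key = false  [S₁.mk == false]
18. n13.wid = -6  [C.val * 3 - 21]
19. n14.live = 10  [terminal]
20. n15.live = 19  [terminal]
21. n16.depth = false  [terminal]
22. n13.fin = -7  [B.wid - 1]
23. n18.off = true  [terminal]
24. n19.live = -7  [terminal]
25. n20.live = 17  [terminal]
26. n17.mk = false  [a.off == false]
27. n17.off = "vy"  ["vy"]
28. n21.env = 19  [C.val * -1 + 24]
29. n22.live = 30  [terminal]
30. n23.mk = 17  [terminal]
31. n24.depth = "ww"  [terminal]
32. n21.lim = -1  [len(h.depth) - 3]
33. n12.off = true  [A.lim > -2]
34. n12.wid = -5  [A.lim + B.fin + 3]
35. n0.mk = false  [not S₁.mk]
36. n0.off = "mmnnx"  [S₁.off ++ h.depth]

-5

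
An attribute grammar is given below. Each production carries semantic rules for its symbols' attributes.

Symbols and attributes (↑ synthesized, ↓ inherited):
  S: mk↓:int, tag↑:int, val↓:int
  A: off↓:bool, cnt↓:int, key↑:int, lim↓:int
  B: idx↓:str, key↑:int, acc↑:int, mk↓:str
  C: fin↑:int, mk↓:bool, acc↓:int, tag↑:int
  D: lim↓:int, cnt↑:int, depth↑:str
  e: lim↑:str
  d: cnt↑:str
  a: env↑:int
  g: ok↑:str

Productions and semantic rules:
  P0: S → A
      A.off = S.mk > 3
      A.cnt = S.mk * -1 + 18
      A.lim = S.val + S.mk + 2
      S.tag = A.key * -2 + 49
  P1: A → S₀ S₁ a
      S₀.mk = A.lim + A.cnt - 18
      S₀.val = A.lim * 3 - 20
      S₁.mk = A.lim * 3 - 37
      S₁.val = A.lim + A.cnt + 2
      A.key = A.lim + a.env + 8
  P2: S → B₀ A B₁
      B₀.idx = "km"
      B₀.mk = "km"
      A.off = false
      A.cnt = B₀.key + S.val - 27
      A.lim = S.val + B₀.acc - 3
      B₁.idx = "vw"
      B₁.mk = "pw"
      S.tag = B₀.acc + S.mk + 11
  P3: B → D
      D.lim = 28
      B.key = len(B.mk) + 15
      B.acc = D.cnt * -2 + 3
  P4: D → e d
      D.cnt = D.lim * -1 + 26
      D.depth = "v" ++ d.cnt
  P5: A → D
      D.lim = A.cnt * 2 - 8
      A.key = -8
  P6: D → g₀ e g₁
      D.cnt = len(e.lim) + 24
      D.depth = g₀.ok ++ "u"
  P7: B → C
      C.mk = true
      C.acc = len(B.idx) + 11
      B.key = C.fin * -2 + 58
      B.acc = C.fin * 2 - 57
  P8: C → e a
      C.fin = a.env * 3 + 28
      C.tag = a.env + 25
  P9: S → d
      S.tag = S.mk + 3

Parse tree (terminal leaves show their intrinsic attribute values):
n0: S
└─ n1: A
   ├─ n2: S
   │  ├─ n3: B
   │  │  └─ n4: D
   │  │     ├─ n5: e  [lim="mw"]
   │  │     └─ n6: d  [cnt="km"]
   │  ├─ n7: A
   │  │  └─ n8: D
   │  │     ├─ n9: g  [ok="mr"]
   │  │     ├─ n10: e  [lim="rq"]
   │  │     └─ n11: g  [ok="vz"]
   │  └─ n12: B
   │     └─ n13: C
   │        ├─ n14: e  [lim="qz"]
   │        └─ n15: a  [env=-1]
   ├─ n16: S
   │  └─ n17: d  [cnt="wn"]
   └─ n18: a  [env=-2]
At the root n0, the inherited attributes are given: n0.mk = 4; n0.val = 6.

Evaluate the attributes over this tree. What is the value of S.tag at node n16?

1. n0.mk = 4  [given at root]
2. n0.val = 6  [given at root]
3. n1.off = true  [S.mk > 3]
4. n1.cnt = 14  [S.mk * -1 + 18]
5. n1.lim = 12  [S.val + S.mk + 2]
6. n2.mk = 8  [A.lim + A.cnt - 18]
7. n2.val = 16  [A.lim * 3 - 20]
8. n3.idx = "km"  ["km"]
9. n3.mk = "km"  ["km"]
10. n4.lim = 28  [28]
11. n5.lim = "mw"  [terminal]
12. n6.cnt = "km"  [terminal]
13. n4.cnt = -2  [D.lim * -1 + 26]
14. n4.depth = "vkm"  ["v" ++ d.cnt]
15. n3.key = 17  [len(B.mk) + 15]
16. n3.acc = 7  [D.cnt * -2 + 3]
17. n7.off = false  [false]
18. n7.cnt = 6  [B₀.key + S.val - 27]
19. n7.lim = 20  [S.val + B₀.acc - 3]
20. n8.lim = 4  [A.cnt * 2 - 8]
21. n9.ok = "mr"  [terminal]
22. n10.lim = "rq"  [terminal]
23. n11.ok = "vz"  [terminal]
24. n8.cnt = 26  [len(e.lim) + 24]
25. n8.depth = "mru"  [g₀.ok ++ "u"]
26. n7.key = -8  [-8]
27. n12.idx = "vw"  ["vw"]
28. n12.mk = "pw"  ["pw"]
29. n13.mk = true  [true]
30. n13.acc = 13  [len(B.idx) + 11]
31. n14.lim = "qz"  [terminal]
32. n15.env = -1  [terminal]
33. n13.fin = 25  [a.env * 3 + 28]
34. n13.tag = 24  [a.env + 25]
35. n12.key = 8  [C.fin * -2 + 58]
36. n12.acc = -7  [C.fin * 2 - 57]
37. n2.tag = 26  [B₀.acc + S.mk + 11]
38. n16.mk = -1  [A.lim * 3 - 37]
39. n16.val = 28  [A.lim + A.cnt + 2]
40. n17.cnt = "wn"  [terminal]
41. n16.tag = 2  [S.mk + 3]
42. n18.env = -2  [terminal]
43. n1.key = 18  [A.lim + a.env + 8]
44. n0.tag = 13  [A.key * -2 + 49]

2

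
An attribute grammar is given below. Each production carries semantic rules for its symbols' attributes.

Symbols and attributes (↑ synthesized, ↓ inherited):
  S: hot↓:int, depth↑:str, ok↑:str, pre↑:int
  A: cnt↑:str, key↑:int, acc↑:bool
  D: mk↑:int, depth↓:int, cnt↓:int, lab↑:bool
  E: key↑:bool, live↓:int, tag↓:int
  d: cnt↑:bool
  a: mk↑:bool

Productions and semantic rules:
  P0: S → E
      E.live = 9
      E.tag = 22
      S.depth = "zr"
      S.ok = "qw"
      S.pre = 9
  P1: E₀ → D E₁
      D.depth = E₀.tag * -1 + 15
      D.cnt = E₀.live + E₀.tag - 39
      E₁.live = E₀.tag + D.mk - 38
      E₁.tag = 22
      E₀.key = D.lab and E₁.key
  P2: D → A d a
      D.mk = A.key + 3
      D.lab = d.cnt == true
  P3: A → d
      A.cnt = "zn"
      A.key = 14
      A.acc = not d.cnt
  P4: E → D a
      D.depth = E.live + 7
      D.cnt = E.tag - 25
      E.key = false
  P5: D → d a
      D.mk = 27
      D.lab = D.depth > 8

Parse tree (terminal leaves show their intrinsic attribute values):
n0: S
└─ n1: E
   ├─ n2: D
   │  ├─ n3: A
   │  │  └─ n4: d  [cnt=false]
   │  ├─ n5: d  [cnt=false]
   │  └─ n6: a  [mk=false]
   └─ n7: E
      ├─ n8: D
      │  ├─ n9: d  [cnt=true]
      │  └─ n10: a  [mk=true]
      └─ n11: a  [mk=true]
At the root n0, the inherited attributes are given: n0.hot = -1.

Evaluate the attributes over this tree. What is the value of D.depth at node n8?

8

1. n0.hot = -1  [given at root]
2. n1.live = 9  [9]
3. n1.tag = 22  [22]
4. n2.depth = -7  [E₀.tag * -1 + 15]
5. n2.cnt = -8  [E₀.live + E₀.tag - 39]
6. n4.cnt = false  [terminal]
7. n3.cnt = "zn"  ["zn"]
8. n3.key = 14  [14]
9. n3.acc = true  [not d.cnt]
10. n5.cnt = false  [terminal]
11. n6.mk = false  [terminal]
12. n2.mk = 17  [A.key + 3]
13. n2.lab = false  [d.cnt == true]
14. n7.live = 1  [E₀.tag + D.mk - 38]
15. n7.tag = 22  [22]
16. n8.depth = 8  [E.live + 7]
17. n8.cnt = -3  [E.tag - 25]
18. n9.cnt = true  [terminal]
19. n10.mk = true  [terminal]
20. n8.mk = 27  [27]
21. n8.lab = false  [D.depth > 8]
22. n11.mk = true  [terminal]
23. n7.key = false  [false]
24. n1.key = false  [D.lab and E₁.key]
25. n0.depth = "zr"  ["zr"]
26. n0.ok = "qw"  ["qw"]
27. n0.pre = 9  [9]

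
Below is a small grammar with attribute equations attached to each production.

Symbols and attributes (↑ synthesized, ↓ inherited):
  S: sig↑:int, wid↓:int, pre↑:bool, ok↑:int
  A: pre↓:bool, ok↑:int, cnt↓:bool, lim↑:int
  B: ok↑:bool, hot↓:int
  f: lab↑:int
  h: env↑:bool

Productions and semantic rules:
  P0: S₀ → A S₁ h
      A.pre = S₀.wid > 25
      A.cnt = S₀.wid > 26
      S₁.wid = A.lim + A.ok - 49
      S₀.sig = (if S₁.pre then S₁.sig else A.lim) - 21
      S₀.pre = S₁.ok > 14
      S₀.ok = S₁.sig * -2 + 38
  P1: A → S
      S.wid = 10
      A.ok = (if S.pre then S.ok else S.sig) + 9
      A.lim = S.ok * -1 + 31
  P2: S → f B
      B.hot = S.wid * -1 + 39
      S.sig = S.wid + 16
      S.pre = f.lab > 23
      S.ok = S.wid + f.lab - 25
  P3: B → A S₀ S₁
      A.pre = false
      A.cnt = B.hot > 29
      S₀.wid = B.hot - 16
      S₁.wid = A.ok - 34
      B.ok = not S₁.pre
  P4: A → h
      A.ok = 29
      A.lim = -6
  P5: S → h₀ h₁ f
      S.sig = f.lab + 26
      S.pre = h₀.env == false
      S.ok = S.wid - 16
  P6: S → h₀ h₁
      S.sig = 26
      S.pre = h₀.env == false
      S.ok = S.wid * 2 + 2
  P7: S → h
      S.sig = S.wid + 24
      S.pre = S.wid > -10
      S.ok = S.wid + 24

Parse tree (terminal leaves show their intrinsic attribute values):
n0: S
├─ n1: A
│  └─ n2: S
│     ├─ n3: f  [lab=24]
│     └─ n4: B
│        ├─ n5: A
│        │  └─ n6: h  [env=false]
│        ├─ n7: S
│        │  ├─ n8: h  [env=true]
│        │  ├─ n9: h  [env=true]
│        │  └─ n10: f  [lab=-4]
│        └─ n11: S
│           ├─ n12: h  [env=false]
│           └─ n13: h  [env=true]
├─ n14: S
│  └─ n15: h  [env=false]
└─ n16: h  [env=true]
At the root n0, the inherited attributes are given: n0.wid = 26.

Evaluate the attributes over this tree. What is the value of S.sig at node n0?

-6

1. n0.wid = 26  [given at root]
2. n1.pre = true  [S₀.wid > 25]
3. n1.cnt = false  [S₀.wid > 26]
4. n2.wid = 10  [10]
5. n3.lab = 24  [terminal]
6. n4.hot = 29  [S.wid * -1 + 39]
7. n5.pre = false  [false]
8. n5.cnt = false  [B.hot > 29]
9. n6.env = false  [terminal]
10. n5.ok = 29  [29]
11. n5.lim = -6  [-6]
12. n7.wid = 13  [B.hot - 16]
13. n8.env = true  [terminal]
14. n9.env = true  [terminal]
15. n10.lab = -4  [terminal]
16. n7.sig = 22  [f.lab + 26]
17. n7.pre = false  [h₀.env == false]
18. n7.ok = -3  [S.wid - 16]
19. n11.wid = -5  [A.ok - 34]
20. n12.env = false  [terminal]
21. n13.env = true  [terminal]
22. n11.sig = 26  [26]
23. n11.pre = true  [h₀.env == false]
24. n11.ok = -8  [S.wid * 2 + 2]
25. n4.ok = false  [not S₁.pre]
26. n2.sig = 26  [S.wid + 16]
27. n2.pre = true  [f.lab > 23]
28. n2.ok = 9  [S.wid + f.lab - 25]
29. n1.ok = 18  [(if S.pre then S.ok else S.sig) + 9]
30. n1.lim = 22  [S.ok * -1 + 31]
31. n14.wid = -9  [A.lim + A.ok - 49]
32. n15.env = false  [terminal]
33. n14.sig = 15  [S.wid + 24]
34. n14.pre = true  [S.wid > -10]
35. n14.ok = 15  [S.wid + 24]
36. n16.env = true  [terminal]
37. n0.sig = -6  [(if S₁.pre then S₁.sig else A.lim) - 21]
38. n0.pre = true  [S₁.ok > 14]
39. n0.ok = 8  [S₁.sig * -2 + 38]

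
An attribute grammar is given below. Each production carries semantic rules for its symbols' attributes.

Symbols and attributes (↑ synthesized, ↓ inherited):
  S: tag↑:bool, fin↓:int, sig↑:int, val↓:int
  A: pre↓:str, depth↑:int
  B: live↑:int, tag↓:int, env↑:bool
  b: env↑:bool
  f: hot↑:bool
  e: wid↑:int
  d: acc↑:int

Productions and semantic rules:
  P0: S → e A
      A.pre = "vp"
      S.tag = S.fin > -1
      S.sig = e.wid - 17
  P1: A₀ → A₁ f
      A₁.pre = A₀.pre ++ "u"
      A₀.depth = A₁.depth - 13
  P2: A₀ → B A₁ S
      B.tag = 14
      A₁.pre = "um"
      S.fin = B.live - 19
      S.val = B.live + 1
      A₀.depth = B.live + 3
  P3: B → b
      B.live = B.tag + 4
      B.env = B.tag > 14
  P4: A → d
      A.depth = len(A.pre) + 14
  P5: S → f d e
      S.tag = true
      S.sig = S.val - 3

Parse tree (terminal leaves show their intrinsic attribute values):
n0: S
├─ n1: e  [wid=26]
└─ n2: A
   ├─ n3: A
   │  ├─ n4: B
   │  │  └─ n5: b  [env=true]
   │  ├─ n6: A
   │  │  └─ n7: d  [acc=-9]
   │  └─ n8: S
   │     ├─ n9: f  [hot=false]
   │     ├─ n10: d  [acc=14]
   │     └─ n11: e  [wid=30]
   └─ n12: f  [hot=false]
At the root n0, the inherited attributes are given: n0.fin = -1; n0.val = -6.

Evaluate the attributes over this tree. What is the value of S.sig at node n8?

16

1. n0.fin = -1  [given at root]
2. n0.val = -6  [given at root]
3. n1.wid = 26  [terminal]
4. n2.pre = "vp"  ["vp"]
5. n3.pre = "vpu"  [A₀.pre ++ "u"]
6. n4.tag = 14  [14]
7. n5.env = true  [terminal]
8. n4.live = 18  [B.tag + 4]
9. n4.env = false  [B.tag > 14]
10. n6.pre = "um"  ["um"]
11. n7.acc = -9  [terminal]
12. n6.depth = 16  [len(A.pre) + 14]
13. n8.fin = -1  [B.live - 19]
14. n8.val = 19  [B.live + 1]
15. n9.hot = false  [terminal]
16. n10.acc = 14  [terminal]
17. n11.wid = 30  [terminal]
18. n8.tag = true  [true]
19. n8.sig = 16  [S.val - 3]
20. n3.depth = 21  [B.live + 3]
21. n12.hot = false  [terminal]
22. n2.depth = 8  [A₁.depth - 13]
23. n0.tag = false  [S.fin > -1]
24. n0.sig = 9  [e.wid - 17]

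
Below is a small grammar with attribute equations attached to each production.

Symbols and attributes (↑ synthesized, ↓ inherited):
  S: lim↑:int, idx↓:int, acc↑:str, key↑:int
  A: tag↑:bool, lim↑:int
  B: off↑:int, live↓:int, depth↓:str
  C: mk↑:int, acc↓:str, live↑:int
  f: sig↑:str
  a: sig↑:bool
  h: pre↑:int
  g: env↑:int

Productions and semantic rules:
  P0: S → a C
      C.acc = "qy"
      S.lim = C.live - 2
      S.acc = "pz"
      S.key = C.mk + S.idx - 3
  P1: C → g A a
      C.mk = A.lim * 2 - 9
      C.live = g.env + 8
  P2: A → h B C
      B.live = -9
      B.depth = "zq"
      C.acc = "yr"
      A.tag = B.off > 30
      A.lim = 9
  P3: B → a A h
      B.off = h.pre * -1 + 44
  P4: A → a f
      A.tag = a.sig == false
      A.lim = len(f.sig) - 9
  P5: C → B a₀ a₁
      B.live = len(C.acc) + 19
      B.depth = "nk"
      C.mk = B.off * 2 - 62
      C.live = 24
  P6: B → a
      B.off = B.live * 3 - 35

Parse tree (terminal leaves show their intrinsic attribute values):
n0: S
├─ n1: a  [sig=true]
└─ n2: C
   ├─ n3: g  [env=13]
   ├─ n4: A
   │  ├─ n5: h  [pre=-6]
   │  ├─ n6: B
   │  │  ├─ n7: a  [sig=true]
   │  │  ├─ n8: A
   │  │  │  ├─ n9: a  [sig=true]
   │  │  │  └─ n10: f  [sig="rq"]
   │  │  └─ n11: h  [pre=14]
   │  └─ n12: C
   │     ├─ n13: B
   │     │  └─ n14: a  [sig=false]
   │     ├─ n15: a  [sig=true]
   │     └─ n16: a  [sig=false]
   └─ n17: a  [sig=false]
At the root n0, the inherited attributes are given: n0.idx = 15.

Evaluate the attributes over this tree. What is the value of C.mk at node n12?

1. n0.idx = 15  [given at root]
2. n1.sig = true  [terminal]
3. n2.acc = "qy"  ["qy"]
4. n3.env = 13  [terminal]
5. n5.pre = -6  [terminal]
6. n6.live = -9  [-9]
7. n6.depth = "zq"  ["zq"]
8. n7.sig = true  [terminal]
9. n9.sig = true  [terminal]
10. n10.sig = "rq"  [terminal]
11. n8.tag = false  [a.sig == false]
12. n8.lim = -7  [len(f.sig) - 9]
13. n11.pre = 14  [terminal]
14. n6.off = 30  [h.pre * -1 + 44]
15. n12.acc = "yr"  ["yr"]
16. n13.live = 21  [len(C.acc) + 19]
17. n13.depth = "nk"  ["nk"]
18. n14.sig = false  [terminal]
19. n13.off = 28  [B.live * 3 - 35]
20. n15.sig = true  [terminal]
21. n16.sig = false  [terminal]
22. n12.mk = -6  [B.off * 2 - 62]
23. n12.live = 24  [24]
24. n4.tag = false  [B.off > 30]
25. n4.lim = 9  [9]
26. n17.sig = false  [terminal]
27. n2.mk = 9  [A.lim * 2 - 9]
28. n2.live = 21  [g.env + 8]
29. n0.lim = 19  [C.live - 2]
30. n0.acc = "pz"  ["pz"]
31. n0.key = 21  [C.mk + S.idx - 3]

-6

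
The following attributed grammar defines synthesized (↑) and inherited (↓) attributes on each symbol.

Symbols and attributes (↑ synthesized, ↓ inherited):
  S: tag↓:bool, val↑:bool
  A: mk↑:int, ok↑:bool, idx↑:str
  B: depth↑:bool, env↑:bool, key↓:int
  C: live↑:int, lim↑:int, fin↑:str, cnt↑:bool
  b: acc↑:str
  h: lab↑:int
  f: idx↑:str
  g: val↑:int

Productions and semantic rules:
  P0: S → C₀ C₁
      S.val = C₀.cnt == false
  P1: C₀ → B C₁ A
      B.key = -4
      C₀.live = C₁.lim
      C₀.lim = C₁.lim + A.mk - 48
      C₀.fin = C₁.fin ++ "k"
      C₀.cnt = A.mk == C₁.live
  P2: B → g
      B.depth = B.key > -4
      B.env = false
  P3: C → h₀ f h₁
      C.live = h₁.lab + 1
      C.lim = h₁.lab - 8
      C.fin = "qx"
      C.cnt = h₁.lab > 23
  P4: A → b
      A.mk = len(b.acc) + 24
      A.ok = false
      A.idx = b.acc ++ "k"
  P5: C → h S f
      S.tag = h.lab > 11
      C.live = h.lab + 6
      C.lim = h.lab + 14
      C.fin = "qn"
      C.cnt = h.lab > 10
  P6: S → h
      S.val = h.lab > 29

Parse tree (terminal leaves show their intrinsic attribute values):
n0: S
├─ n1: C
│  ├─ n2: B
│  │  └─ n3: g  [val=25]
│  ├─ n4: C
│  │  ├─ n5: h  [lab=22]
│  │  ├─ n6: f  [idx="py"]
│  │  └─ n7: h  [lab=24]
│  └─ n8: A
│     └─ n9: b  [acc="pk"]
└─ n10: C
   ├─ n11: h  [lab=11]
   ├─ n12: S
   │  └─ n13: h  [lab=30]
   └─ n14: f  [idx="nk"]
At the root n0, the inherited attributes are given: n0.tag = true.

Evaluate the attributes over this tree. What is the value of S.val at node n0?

true

1. n0.tag = true  [given at root]
2. n2.key = -4  [-4]
3. n3.val = 25  [terminal]
4. n2.depth = false  [B.key > -4]
5. n2.env = false  [false]
6. n5.lab = 22  [terminal]
7. n6.idx = "py"  [terminal]
8. n7.lab = 24  [terminal]
9. n4.live = 25  [h₁.lab + 1]
10. n4.lim = 16  [h₁.lab - 8]
11. n4.fin = "qx"  ["qx"]
12. n4.cnt = true  [h₁.lab > 23]
13. n9.acc = "pk"  [terminal]
14. n8.mk = 26  [len(b.acc) + 24]
15. n8.ok = false  [false]
16. n8.idx = "pkk"  [b.acc ++ "k"]
17. n1.live = 16  [C₁.lim]
18. n1.lim = -6  [C₁.lim + A.mk - 48]
19. n1.fin = "qxk"  [C₁.fin ++ "k"]
20. n1.cnt = false  [A.mk == C₁.live]
21. n11.lab = 11  [terminal]
22. n12.tag = false  [h.lab > 11]
23. n13.lab = 30  [terminal]
24. n12.val = true  [h.lab > 29]
25. n14.idx = "nk"  [terminal]
26. n10.live = 17  [h.lab + 6]
27. n10.lim = 25  [h.lab + 14]
28. n10.fin = "qn"  ["qn"]
29. n10.cnt = true  [h.lab > 10]
30. n0.val = true  [C₀.cnt == false]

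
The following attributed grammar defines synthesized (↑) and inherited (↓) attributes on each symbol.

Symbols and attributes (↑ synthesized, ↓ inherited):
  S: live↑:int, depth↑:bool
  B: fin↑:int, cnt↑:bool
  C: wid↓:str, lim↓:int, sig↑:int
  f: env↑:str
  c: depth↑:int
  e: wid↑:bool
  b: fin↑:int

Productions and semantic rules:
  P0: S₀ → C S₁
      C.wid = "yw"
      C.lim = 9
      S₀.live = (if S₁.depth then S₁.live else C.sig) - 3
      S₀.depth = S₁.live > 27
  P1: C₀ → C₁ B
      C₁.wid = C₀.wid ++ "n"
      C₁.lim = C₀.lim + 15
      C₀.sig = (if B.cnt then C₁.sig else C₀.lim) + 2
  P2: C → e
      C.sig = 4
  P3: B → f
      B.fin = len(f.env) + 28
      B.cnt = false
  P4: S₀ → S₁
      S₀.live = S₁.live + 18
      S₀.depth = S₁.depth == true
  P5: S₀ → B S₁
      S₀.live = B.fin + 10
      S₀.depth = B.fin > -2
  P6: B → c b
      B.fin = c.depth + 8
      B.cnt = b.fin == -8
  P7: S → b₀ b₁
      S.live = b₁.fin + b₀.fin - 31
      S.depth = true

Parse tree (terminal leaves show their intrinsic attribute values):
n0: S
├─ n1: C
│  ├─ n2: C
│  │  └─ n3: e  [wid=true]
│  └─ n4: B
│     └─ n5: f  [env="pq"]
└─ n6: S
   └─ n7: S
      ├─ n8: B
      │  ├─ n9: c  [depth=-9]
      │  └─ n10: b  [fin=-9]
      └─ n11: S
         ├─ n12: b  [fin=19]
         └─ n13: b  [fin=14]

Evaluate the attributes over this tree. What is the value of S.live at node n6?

1. n1.wid = "yw"  ["yw"]
2. n1.lim = 9  [9]
3. n2.wid = "ywn"  [C₀.wid ++ "n"]
4. n2.lim = 24  [C₀.lim + 15]
5. n3.wid = true  [terminal]
6. n2.sig = 4  [4]
7. n5.env = "pq"  [terminal]
8. n4.fin = 30  [len(f.env) + 28]
9. n4.cnt = false  [false]
10. n1.sig = 11  [(if B.cnt then C₁.sig else C₀.lim) + 2]
11. n9.depth = -9  [terminal]
12. n10.fin = -9  [terminal]
13. n8.fin = -1  [c.depth + 8]
14. n8.cnt = false  [b.fin == -8]
15. n12.fin = 19  [terminal]
16. n13.fin = 14  [terminal]
17. n11.live = 2  [b₁.fin + b₀.fin - 31]
18. n11.depth = true  [true]
19. n7.live = 9  [B.fin + 10]
20. n7.depth = true  [B.fin > -2]
21. n6.live = 27  [S₁.live + 18]
22. n6.depth = true  [S₁.depth == true]
23. n0.live = 24  [(if S₁.depth then S₁.live else C.sig) - 3]
24. n0.depth = false  [S₁.live > 27]

27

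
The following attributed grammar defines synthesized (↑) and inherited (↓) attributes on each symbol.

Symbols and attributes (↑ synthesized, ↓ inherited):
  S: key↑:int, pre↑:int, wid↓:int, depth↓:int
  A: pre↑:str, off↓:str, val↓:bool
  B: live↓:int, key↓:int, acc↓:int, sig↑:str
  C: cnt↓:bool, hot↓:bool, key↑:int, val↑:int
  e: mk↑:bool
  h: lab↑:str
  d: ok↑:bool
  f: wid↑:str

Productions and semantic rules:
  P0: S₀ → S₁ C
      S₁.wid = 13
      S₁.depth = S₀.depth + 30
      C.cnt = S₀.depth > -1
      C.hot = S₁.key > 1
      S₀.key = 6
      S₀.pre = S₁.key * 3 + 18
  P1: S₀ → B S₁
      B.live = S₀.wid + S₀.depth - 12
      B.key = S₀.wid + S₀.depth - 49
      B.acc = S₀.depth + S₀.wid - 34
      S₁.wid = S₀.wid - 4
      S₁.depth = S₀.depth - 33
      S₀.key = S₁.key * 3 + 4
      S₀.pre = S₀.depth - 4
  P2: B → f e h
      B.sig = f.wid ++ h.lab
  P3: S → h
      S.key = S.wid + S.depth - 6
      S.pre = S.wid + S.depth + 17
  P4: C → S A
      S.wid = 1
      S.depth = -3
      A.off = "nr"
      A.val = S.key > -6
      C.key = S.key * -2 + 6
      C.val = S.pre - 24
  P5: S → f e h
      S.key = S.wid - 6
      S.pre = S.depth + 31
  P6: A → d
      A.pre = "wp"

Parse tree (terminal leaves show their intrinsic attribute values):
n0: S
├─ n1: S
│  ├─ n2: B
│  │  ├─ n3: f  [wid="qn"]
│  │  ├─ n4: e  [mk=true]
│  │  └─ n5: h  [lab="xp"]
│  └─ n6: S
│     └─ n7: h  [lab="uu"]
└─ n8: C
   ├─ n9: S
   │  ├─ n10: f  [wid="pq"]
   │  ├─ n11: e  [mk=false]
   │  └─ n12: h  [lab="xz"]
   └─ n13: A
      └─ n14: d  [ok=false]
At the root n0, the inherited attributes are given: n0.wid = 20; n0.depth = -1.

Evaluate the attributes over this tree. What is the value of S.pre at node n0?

21

1. n0.wid = 20  [given at root]
2. n0.depth = -1  [given at root]
3. n1.wid = 13  [13]
4. n1.depth = 29  [S₀.depth + 30]
5. n2.live = 30  [S₀.wid + S₀.depth - 12]
6. n2.key = -7  [S₀.wid + S₀.depth - 49]
7. n2.acc = 8  [S₀.depth + S₀.wid - 34]
8. n3.wid = "qn"  [terminal]
9. n4.mk = true  [terminal]
10. n5.lab = "xp"  [terminal]
11. n2.sig = "qnxp"  [f.wid ++ h.lab]
12. n6.wid = 9  [S₀.wid - 4]
13. n6.depth = -4  [S₀.depth - 33]
14. n7.lab = "uu"  [terminal]
15. n6.key = -1  [S.wid + S.depth - 6]
16. n6.pre = 22  [S.wid + S.depth + 17]
17. n1.key = 1  [S₁.key * 3 + 4]
18. n1.pre = 25  [S₀.depth - 4]
19. n8.cnt = false  [S₀.depth > -1]
20. n8.hot = false  [S₁.key > 1]
21. n9.wid = 1  [1]
22. n9.depth = -3  [-3]
23. n10.wid = "pq"  [terminal]
24. n11.mk = false  [terminal]
25. n12.lab = "xz"  [terminal]
26. n9.key = -5  [S.wid - 6]
27. n9.pre = 28  [S.depth + 31]
28. n13.off = "nr"  ["nr"]
29. n13.val = true  [S.key > -6]
30. n14.ok = false  [terminal]
31. n13.pre = "wp"  ["wp"]
32. n8.key = 16  [S.key * -2 + 6]
33. n8.val = 4  [S.pre - 24]
34. n0.key = 6  [6]
35. n0.pre = 21  [S₁.key * 3 + 18]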